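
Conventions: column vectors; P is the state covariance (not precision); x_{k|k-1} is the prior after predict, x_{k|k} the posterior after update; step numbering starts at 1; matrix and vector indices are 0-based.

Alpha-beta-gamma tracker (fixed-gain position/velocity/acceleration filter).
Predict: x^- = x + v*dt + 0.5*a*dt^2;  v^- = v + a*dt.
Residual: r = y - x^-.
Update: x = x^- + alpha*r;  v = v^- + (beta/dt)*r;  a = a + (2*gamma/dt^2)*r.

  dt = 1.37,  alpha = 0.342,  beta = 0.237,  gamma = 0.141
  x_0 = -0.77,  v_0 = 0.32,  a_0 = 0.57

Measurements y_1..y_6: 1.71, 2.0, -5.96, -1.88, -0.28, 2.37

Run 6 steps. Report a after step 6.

step 1: x_pred=0.2033  r=1.5067  x^+=0.7186  v^+=1.3615  a^+=0.7964
step 2: x_pred=3.3313  r=-1.3313  x^+=2.8760  v^+=2.2223  a^+=0.5964
step 3: x_pred=6.4802  r=-12.4402  x^+=2.2256  v^+=0.8872  a^+=-1.2728
step 4: x_pred=2.2467  r=-4.1267  x^+=0.8354  v^+=-1.5703  a^+=-1.8928
step 5: x_pred=-3.0923  r=2.8123  x^+=-2.1305  v^+=-3.6769  a^+=-1.4702
step 6: x_pred=-8.5476  r=10.9176  x^+=-4.8138  v^+=-3.8025  a^+=0.1701

a_post = 0.1701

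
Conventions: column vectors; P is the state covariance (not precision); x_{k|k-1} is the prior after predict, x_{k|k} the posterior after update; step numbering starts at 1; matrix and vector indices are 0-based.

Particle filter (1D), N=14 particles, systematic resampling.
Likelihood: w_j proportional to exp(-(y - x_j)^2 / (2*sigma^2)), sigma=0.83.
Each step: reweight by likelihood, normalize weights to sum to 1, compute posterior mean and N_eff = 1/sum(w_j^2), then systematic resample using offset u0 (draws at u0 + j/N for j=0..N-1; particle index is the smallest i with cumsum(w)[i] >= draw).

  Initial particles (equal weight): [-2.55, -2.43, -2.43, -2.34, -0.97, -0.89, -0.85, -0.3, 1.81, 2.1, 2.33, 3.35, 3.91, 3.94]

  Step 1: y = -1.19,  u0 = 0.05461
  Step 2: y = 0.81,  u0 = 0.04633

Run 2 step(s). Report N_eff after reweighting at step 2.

N_eff = 6.9865

step 1: w=[0.0557, 0.0699, 0.0699, 0.0817, 0.2060, 0.1999, 0.1962, 0.1201, 0.0003, 0.0001, 0.0000, 0.0000, 0.0000, 0.0000]  mean=-1.2530  Neff=6.4553  idx=[0, 2, 3, 3, 4, 4, 4, 5, 5, 6, 6, 6, 7, 7]
step 2: w=[0.0002, 0.0003, 0.0004, 0.0004, 0.0566, 0.0566, 0.0566, 0.0693, 0.0693, 0.0764, 0.0764, 0.0764, 0.2307, 0.2307]  mean=-0.6241  Neff=6.9865  idx=[4, 6, 7, 8, 9, 10, 11, 12, 12, 12, 12, 13, 13, 13]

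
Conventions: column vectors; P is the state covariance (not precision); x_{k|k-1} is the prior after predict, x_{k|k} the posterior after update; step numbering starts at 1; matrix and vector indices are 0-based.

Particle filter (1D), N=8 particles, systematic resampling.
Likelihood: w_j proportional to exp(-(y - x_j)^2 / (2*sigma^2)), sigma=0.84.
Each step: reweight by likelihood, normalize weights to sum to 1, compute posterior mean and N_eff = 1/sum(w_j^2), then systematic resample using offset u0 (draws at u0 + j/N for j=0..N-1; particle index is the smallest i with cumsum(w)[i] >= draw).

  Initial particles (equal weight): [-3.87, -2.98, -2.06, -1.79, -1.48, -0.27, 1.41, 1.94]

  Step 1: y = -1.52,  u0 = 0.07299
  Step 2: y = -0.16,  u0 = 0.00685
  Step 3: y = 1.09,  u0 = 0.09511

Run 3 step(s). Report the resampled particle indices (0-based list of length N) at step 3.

step 1: w=[0.0060, 0.0662, 0.2438, 0.2847, 0.2995, 0.0991, 0.0007, 0.0001]  mean=-1.7012  Neff=4.0913  idx=[2, 2, 3, 3, 3, 4, 4, 5]
step 2: w=[0.0355, 0.0355, 0.0697, 0.0697, 0.0697, 0.1332, 0.1332, 0.4538]  mean=-1.0368  Neff=3.8688  idx=[0, 2, 4, 5, 6, 7, 7, 7]
step 3: w=[0.0011, 0.0034, 0.0034, 0.0111, 0.0111, 0.3233, 0.3233, 0.3233]  mean=-0.3090  Neff=3.1858  idx=[5, 5, 5, 6, 6, 7, 7, 7]

resampled_idx = [5, 5, 5, 6, 6, 7, 7, 7]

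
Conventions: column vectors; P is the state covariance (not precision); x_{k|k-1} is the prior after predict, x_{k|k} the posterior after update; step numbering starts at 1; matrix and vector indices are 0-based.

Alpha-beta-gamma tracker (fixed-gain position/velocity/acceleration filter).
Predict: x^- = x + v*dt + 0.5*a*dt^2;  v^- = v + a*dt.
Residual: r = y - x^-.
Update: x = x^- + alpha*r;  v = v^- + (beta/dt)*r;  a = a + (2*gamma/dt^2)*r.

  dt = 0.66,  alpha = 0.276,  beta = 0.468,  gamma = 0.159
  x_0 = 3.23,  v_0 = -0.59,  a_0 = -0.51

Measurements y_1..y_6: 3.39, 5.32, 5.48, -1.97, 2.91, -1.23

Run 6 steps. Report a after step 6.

step 1: x_pred=2.7295  r=0.6605  x^+=2.9118  v^+=-0.4583  a^+=-0.0278
step 2: x_pred=2.6033  r=2.7167  x^+=3.3531  v^+=1.4498  a^+=1.9554
step 3: x_pred=4.7358  r=0.7442  x^+=4.9412  v^+=3.2680  a^+=2.4987
step 4: x_pred=7.6423  r=-9.6123  x^+=4.9893  v^+=-1.8989  a^+=-4.5186
step 5: x_pred=2.7519  r=0.1581  x^+=2.7956  v^+=-4.7690  a^+=-4.4032
step 6: x_pred=-1.3110  r=0.0810  x^+=-1.2887  v^+=-7.6177  a^+=-4.3440

a_post = -4.3440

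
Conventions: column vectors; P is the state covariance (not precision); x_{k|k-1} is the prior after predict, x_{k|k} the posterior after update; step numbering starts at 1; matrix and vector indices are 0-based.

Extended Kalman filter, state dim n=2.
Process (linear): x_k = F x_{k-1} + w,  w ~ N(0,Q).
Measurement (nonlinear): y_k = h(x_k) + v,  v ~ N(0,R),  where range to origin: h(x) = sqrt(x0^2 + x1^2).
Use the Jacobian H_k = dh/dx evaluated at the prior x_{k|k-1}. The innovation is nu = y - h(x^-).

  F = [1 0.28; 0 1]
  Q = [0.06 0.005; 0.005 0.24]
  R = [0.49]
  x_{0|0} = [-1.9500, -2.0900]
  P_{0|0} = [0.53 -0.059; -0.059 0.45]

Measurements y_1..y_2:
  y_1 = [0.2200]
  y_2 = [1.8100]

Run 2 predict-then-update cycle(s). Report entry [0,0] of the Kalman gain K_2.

step 1: x^-=[-2.5352, -2.0900]  P^-=[0.5922 0.0720; 0.0720 0.6900]  H_jac=[-0.7716 -0.6361]  S=[1.1925]  K=[-0.4216; -0.4147]  nu=[-3.0656]  x^+=[-1.2427, -0.8188]  P^+=[0.3803 -0.1365; -0.1365 0.4850]
step 2: x^-=[-1.4719, -0.8188]  P^-=[0.4019 0.0043; 0.0043 0.7250]  H_jac=[-0.8739 -0.4861]  S=[0.9719]  K=[-0.3635; -0.3665]  nu=[0.1256]  x^+=[-1.5176, -0.8649]  P^+=[0.2734 -0.1252; -0.1252 0.5944]

K[0,0] = -0.3635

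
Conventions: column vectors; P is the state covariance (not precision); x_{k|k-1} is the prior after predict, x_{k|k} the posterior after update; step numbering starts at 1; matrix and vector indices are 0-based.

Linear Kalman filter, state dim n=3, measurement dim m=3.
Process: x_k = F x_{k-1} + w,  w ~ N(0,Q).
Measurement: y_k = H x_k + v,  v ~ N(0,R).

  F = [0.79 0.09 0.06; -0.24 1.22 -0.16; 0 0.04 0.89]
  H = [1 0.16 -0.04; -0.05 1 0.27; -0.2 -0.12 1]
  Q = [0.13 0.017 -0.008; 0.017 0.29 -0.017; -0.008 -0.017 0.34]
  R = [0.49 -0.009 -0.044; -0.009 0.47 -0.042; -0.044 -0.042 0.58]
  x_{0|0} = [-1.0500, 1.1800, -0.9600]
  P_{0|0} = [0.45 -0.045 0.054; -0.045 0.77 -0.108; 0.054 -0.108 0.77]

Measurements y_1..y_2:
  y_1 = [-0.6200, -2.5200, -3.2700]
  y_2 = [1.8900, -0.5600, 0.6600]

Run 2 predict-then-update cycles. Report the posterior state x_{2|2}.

x_post = [0.1969, -0.3851, -0.7173]

step 1: x^-=[-0.7809, 1.8452, -0.8072]  P^-=[0.4174 -0.0475 0.0635; -0.0475 1.5544 -0.2167; 0.0635 -0.2167 0.9435]  S=[0.9312 0.1781 -0.1595; 0.1781 1.9802 -0.1767; -0.1595 -0.1767 1.5869]  K=[0.4547 -0.0641 0.0296; 0.0569 0.7372 -0.1603; 0.0840 0.0652 0.6186]  nu=[-0.1666, -4.1863, -2.3976]  x^+=[-0.6591, -0.8660, -2.5775]  P^+=[0.2294 -0.0352 0.0415; -0.0352 0.3748 -0.0885; 0.0415 -0.0885 0.3500]
step 2: x^-=[-0.7533, -0.4859, -2.3286]  P^-=[0.2754 -0.0329 0.0328; -0.0329 0.9284 -0.1526; 0.0328 -0.1526 0.6116]  S=[0.7790 0.0950 -0.1285; 0.0950 1.3637 -0.1302; -0.1285 -0.1302 1.2379]  K=[0.3541 -0.0508 0.0166; 0.0566 0.6350 -0.1353; 0.0578 0.0531 0.5151]  nu=[2.6279, 0.5169, 2.7797]  x^+=[0.1969, -0.3851, -0.7173]  P^+=[0.1786 -0.0266 0.0287; -0.0266 0.3223 -0.0743; 0.0287 -0.0743 0.2908]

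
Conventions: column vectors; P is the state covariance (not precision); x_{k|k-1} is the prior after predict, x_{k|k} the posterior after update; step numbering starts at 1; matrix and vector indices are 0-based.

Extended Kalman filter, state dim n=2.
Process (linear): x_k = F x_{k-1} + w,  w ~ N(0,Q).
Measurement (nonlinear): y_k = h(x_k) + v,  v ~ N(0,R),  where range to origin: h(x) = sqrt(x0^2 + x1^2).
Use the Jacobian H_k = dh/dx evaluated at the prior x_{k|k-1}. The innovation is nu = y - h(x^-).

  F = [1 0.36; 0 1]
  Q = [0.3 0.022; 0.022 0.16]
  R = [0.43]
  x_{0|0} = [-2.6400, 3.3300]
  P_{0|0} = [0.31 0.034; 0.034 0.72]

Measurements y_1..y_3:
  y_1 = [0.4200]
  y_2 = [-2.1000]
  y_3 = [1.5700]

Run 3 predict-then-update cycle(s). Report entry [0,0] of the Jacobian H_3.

H_jac[0,0] = 0.9056

step 1: x^-=[-1.4412, 3.3300]  P^-=[0.7278 0.3152; 0.3152 0.8800]  H_jac=[-0.3972 0.9177]  S=[1.0562]  K=[0.0002; 0.6461]  nu=[-3.2085]  x^+=[-1.4418, 1.2570]  P^+=[0.7278 0.3151; 0.3151 0.4391]
step 2: x^-=[-0.9893, 1.2570]  P^-=[1.3115 0.4951; 0.4951 0.5991]  H_jac=[-0.6185 0.7858]  S=[0.8203]  K=[-0.5145; 0.2006]  nu=[-3.6996]  x^+=[0.9141, 0.5149]  P^+=[1.0944 0.5798; 0.5798 0.5661]
step 3: x^-=[1.0995, 0.5149]  P^-=[1.8852 0.8056; 0.8056 0.7261]  H_jac=[0.9056 0.4241]  S=[2.7255]  K=[0.7518; 0.3807]  nu=[0.3559]  x^+=[1.3671, 0.6504]  P^+=[0.3449 0.0257; 0.0257 0.3312]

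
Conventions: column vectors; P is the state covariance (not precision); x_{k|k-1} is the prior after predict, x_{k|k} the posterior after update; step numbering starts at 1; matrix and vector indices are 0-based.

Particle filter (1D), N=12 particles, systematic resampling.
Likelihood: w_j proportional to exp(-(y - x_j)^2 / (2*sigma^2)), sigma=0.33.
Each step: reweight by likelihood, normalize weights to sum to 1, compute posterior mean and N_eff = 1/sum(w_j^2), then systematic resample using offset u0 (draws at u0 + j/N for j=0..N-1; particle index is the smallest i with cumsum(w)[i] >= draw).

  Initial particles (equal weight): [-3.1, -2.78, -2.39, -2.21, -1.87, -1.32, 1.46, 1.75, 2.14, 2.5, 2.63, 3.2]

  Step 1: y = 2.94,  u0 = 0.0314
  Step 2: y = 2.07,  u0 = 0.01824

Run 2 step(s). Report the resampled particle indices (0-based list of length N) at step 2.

step 1: w=[0.0000, 0.0000, 0.0000, 0.0000, 0.0000, 0.0000, 0.0000, 0.0008, 0.0287, 0.2232, 0.3492, 0.3980]  mean=2.8130  Neff=3.0211  idx=[9, 9, 9, 10, 10, 10, 10, 11, 11, 11, 11, 11]
step 2: w=[0.1905, 0.1905, 0.1905, 0.1055, 0.1055, 0.1055, 0.1055, 0.0013, 0.0013, 0.0013, 0.0013, 0.0013]  mean=2.5593  Neff=6.5168  idx=[0, 0, 0, 1, 1, 2, 2, 3, 4, 4, 5, 6]

resampled_idx = [0, 0, 0, 1, 1, 2, 2, 3, 4, 4, 5, 6]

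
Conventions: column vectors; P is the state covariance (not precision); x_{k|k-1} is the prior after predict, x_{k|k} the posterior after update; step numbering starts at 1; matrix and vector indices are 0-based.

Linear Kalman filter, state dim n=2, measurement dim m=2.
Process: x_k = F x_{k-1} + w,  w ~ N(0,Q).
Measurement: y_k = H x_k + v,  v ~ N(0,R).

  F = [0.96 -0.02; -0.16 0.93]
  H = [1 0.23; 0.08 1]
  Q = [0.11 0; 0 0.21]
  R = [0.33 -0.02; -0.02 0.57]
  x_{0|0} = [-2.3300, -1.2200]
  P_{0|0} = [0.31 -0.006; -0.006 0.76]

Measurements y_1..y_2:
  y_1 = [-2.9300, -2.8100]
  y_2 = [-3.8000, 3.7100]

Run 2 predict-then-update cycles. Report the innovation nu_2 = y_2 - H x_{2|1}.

step 1: x^-=[-2.2124, -0.7618]  P^-=[0.3962 -0.0671; -0.0671 0.8770]  S=[0.7417 0.1451; 0.1451 1.4388]  K=[0.5286 -0.0779; 0.0642 0.5993]  nu=[-0.5424, -1.8712]  x^+=[-2.3533, -1.9181]  P^+=[0.1922 -0.0704; -0.0704 0.3460]
step 2: x^-=[-2.2208, -1.4073]  P^-=[0.2900 -0.0990; -0.0990 0.5351]  S=[0.6027 0.0254; 0.0254 1.0911]  K=[0.4467 -0.0799; 0.0196 0.4827]  nu=[-1.2555, 5.2950]  x^+=[-3.2046, 1.1240]  P^+=[0.1646 -0.0676; -0.0676 0.2802]

innov = [-1.2555, 5.2950]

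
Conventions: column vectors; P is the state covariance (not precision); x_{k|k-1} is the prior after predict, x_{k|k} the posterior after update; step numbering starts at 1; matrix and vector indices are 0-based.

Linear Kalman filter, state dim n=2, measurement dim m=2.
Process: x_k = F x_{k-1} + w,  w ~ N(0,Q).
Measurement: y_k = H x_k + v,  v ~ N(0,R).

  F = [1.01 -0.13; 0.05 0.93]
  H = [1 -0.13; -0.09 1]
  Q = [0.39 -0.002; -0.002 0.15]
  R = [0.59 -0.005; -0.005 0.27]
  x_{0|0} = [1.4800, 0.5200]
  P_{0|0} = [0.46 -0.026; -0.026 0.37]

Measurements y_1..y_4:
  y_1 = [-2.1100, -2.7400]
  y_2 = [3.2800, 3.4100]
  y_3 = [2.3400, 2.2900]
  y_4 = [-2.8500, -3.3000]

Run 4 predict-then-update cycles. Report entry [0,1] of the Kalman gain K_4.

K[0,1] = 0.0071

step 1: x^-=[1.4272, 0.5576]  P^-=[0.8723 -0.0478; -0.0478 0.4687]  S=[1.4827 -0.1928; -0.1928 0.7544]  K=[0.5904 -0.0165; 0.0085 0.6292]  nu=[-3.4647, -3.1692]  x^+=[-0.5660, -1.4659]  P^+=[0.3516 0.0242; 0.0242 0.1720]
step 2: x^-=[-0.3811, -1.3916]  P^-=[0.7452 0.0176; 0.0176 0.3019]  S=[1.3357 -0.0936; -0.0936 0.5748]  K=[0.5565 0.0044; 0.0206 0.5259]  nu=[3.4802, 4.7673]  x^+=[1.5768, 1.1870]  P^+=[0.3320 0.0283; 0.0283 0.1444]
step 3: x^-=[1.4382, 1.1828]  P^-=[0.7237 0.0237; 0.0237 0.2784]  S=[1.3122 -0.0823; -0.0823 0.5500]  K=[0.5496 0.0069; 0.0222 0.5056]  nu=[1.0555, 1.2367]  x^+=[2.0269, 1.8315]  P^+=[0.3279 0.0286; 0.0286 0.1390]
step 4: x^-=[1.8091, 1.8046]  P^-=[0.7194 0.0245; 0.0245 0.2737]  S=[1.3076 -0.0806; -0.0806 0.5451]  K=[0.5481 0.0071; 0.0224 0.5013]  nu=[-4.4245, -4.9418]  x^+=[-0.6514, -0.7720]  P^+=[0.3271 0.0286; 0.0286 0.1378]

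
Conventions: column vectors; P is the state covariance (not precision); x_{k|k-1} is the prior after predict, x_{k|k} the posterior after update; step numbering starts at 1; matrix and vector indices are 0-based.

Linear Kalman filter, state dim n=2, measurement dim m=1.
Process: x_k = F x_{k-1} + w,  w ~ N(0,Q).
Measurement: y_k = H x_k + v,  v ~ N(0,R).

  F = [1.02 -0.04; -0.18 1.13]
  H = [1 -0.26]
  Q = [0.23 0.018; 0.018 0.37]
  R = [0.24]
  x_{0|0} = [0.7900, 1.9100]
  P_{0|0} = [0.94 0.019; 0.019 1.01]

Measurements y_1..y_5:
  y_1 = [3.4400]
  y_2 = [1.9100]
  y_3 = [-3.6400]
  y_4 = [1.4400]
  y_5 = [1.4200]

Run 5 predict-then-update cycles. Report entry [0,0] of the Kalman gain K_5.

K[0,0] = 0.4758

step 1: x^-=[0.7294, 2.0161]  P^-=[1.2080 -0.1782; -0.1782 1.6824]  S=[1.6544]  K=[0.7582; -0.3721]  nu=[3.2348]  x^+=[3.1820, 0.8124]  P^+=[0.2570 0.2886; 0.2886 1.4533]
step 2: x^-=[3.2131, 0.3453]  P^-=[0.4762 0.2398; 0.2398 2.1167]  S=[0.7345]  K=[0.5633; -0.4228]  nu=[-1.2133]  x^+=[2.5296, 0.8582]  P^+=[0.2430 0.4147; 0.4147 1.9854]
step 3: x^-=[2.5458, 0.5145]  P^-=[0.4522 0.3647; 0.3647 2.7443]  S=[0.6881]  K=[0.5194; -0.5070]  nu=[-6.0521]  x^+=[-0.5975, 3.5830]  P^+=[0.2666 0.5458; 0.5458 2.5674]
step 4: x^-=[-0.7528, 4.1563]  P^-=[0.4669 0.4861; 0.4861 3.4349]  S=[0.6863]  K=[0.4961; -0.5930]  nu=[3.2734]  x^+=[0.8713, 2.2152]  P^+=[0.2980 0.6880; 0.6880 3.1936]
step 5: x^-=[0.8001, 2.3463]  P^-=[0.4890 0.6169; 0.6169 4.1777]  S=[0.6906]  K=[0.4758; -0.6796]  nu=[1.2299]  x^+=[1.3853, 1.5106]  P^+=[0.3326 0.8402; 0.8402 3.8588]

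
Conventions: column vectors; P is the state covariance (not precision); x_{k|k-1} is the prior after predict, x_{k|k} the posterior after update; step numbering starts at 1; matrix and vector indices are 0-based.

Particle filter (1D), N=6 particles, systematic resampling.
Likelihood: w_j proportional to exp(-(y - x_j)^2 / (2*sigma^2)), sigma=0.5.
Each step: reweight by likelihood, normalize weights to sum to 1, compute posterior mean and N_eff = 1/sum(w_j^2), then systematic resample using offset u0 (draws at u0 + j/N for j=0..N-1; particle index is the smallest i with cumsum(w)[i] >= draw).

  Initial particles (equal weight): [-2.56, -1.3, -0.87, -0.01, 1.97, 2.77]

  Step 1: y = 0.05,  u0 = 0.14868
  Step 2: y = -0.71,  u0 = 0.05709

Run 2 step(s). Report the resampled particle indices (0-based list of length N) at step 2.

step 1: w=[0.0000, 0.0217, 0.1529, 0.8249, 0.0005, 0.0000]  mean=-0.1684  Neff=1.4199  idx=[2, 3, 3, 3, 3, 3]
step 2: w=[0.3361, 0.1328, 0.1328, 0.1328, 0.1328, 0.1328]  mean=-0.2991  Neff=4.9721  idx=[0, 0, 1, 2, 3, 5]

resampled_idx = [0, 0, 1, 2, 3, 5]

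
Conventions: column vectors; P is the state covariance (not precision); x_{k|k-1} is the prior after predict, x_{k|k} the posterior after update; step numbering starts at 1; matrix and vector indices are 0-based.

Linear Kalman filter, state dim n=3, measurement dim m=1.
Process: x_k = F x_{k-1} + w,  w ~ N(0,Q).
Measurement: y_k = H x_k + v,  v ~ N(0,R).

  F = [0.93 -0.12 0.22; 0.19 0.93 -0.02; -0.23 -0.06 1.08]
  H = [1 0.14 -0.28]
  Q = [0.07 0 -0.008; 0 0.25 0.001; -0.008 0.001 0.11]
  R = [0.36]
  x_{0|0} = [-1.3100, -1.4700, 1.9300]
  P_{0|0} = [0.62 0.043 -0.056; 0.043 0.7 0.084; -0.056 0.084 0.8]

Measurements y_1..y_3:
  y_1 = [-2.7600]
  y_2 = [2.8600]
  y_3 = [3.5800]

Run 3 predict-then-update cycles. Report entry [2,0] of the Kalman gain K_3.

step 1: x^-=[-0.6173, -1.6546, 2.4739]  P^-=[0.6181 0.0802 -0.0121; 0.0802 0.8906 -0.0194; -0.0121 -0.0194 1.0966]  S=[1.1123]  K=[0.5688; 0.1891; -0.2894]  nu=[-1.2184]  x^+=[-1.3104, -1.8850, 2.8265]  P^+=[0.2582 -0.0394 0.1710; -0.0394 0.8509 0.0415; 0.1710 0.0415 1.0034]
step 2: x^-=[-0.3706, -2.0585, 3.4671]  P^-=[0.4307 -0.0744 0.3396; -0.0744 0.9788 0.0070; 0.3396 0.0070 1.2057]  S=[0.6929]  K=[0.4693; 0.0876; 0.0043]  nu=[4.4896]  x^+=[1.7366, -1.6654, 3.4863]  P^+=[0.2781 -0.1029 0.3382; -0.1029 0.9735 0.0068; 0.3382 0.0068 1.2057]
step 3: x^-=[2.5819, -1.2886, 3.4657]  P^-=[0.5439 -0.1422 0.5505; -0.1422 1.0634 0.0094; 0.5505 0.0094 1.3628]  S=[0.6827]  K=[0.5417; 0.0059; 0.2494]  nu=[2.1490]  x^+=[3.7459, -1.2760, 4.0016]  P^+=[0.3435 -0.1444 0.4583; -0.1444 1.0633 0.0084; 0.4583 0.0084 1.3204]

K[2,0] = 0.2494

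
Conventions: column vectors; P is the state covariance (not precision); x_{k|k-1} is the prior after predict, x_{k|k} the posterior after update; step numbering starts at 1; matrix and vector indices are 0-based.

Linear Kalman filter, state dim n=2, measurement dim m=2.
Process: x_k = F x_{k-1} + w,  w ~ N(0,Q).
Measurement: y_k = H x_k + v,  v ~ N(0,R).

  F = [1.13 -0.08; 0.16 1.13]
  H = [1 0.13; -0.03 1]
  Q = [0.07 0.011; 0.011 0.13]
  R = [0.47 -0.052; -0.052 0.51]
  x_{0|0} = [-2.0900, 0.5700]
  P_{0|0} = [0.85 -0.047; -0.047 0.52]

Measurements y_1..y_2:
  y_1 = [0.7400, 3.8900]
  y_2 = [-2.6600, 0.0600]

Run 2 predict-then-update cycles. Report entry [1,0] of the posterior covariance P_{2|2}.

step 1: x^-=[-2.4073, 0.3097]  P^-=[1.1672 0.0583; 0.0583 0.7988]  S=[1.6658 0.0749; 0.0749 1.3063]  K=[0.7062 -0.0227; 0.0701 0.6061]  nu=[3.1070, 3.5081]  x^+=[-0.2926, 2.6537]  P^+=[0.3381 -0.0381; -0.0381 0.3043]
step 2: x^-=[-0.5429, 2.9518]  P^-=[0.5105 -0.0036; -0.0036 0.5135]  S=[0.9883 -0.0042; -0.0042 1.0241]  K=[0.5160 -0.0164; 0.0660 0.5017]  nu=[-2.5008, -2.9081]  x^+=[-1.7858, 1.3277]  P^+=[0.2470 -0.0278; -0.0278 0.2516]

P_post[1,0] = -0.0278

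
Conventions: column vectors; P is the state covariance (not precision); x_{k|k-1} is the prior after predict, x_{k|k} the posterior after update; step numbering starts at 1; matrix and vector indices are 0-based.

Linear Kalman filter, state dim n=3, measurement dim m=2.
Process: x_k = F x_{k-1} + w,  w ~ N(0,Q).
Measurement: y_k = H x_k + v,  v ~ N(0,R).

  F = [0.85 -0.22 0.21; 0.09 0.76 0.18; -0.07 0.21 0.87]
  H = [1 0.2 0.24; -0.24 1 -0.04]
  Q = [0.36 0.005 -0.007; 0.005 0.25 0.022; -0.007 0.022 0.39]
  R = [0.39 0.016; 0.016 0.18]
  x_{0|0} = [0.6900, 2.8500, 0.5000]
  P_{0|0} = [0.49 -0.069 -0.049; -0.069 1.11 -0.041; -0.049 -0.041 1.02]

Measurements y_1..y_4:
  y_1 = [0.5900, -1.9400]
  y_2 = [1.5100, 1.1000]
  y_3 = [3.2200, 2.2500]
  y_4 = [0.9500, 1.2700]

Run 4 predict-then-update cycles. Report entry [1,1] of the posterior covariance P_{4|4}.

step 1: x^-=[0.0645, 2.3181, 0.9852]  P^-=[0.8248 -0.1611 0.0561; -0.1611 0.9059 0.3263; 0.0561 0.3263 1.2064]  S=[1.3144 -0.0955; -0.0955 1.1877]  K=[0.5947 -0.2564; 0.1326 0.7950; 0.3307 0.2494]  nu=[-0.1746, -4.2032]  x^+=[1.0384, -1.0466, -0.1207]  P^+=[0.2529 0.0192 -0.1204; 0.0192 0.1523 0.0615; -0.1204 0.0615 1.0046]
step 2: x^-=[1.0876, -0.7237, -0.3975]  P^-=[0.5385 0.0356 0.0618; 0.0356 0.3881 0.2364; 0.0618 0.2364 1.1949]  S=[1.0795 0.0356; 0.0356 0.5662]  K=[0.5259 -0.2028; 0.1362 0.6451; 0.3574 0.2844]  nu=[0.6626, 2.0688]  x^+=[1.0164, 0.7011, 0.4278]  P^+=[0.2243 0.0213 -0.1111; 0.0213 0.1262 0.0704; -0.1111 0.0704 1.0039]
step 3: x^-=[0.7995, 0.7013, 0.4482]  P^-=[0.5183 0.0417 0.0705; 0.0417 0.3758 0.2391; 0.0705 0.2391 1.1952]  S=[1.0656 0.0436; 0.0436 0.5498]  K=[0.5181 -0.1966; 0.1375 0.6371; 0.3684 0.2880]  nu=[2.1727, 1.7585]  x^+=[1.5794, 2.1202, 1.7552]  P^+=[0.2199 0.0215 -0.1051; 0.0215 0.1249 0.0723; -0.1051 0.0723 0.9957]
step 4: x^-=[1.2446, 2.0695, 1.8617]  P^-=[0.5166 0.0426 0.0734; 0.0426 0.3755 0.2394; 0.0734 0.2394 1.1888]  S=[1.0653 0.0447; 0.0447 0.5490]  K=[0.5176 -0.1957; 0.1377 0.6368; 0.3696 0.2873]  nu=[-1.1553, -0.4263]  x^+=[0.7300, 1.6389, 1.3122]  P^+=[0.2192 0.0215 -0.1030; 0.0215 0.1249 0.0725; -0.1030 0.0725 0.9885]

P_post[1,1] = 0.1249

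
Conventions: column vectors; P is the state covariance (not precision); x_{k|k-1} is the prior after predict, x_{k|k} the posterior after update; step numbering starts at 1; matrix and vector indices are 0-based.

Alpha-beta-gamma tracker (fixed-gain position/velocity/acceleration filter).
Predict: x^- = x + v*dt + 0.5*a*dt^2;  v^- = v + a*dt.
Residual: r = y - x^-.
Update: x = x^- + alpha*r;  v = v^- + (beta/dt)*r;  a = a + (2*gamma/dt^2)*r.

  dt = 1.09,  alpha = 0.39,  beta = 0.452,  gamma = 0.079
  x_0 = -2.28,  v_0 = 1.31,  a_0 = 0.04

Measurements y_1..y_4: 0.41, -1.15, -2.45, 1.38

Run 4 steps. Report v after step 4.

step 1: x_pred=-0.8283  r=1.2383  x^+=-0.3454  v^+=1.8671  a^+=0.2047
step 2: x_pred=1.8114  r=-2.9614  x^+=0.6564  v^+=0.8622  a^+=-0.1891
step 3: x_pred=1.4839  r=-3.9339  x^+=-0.0503  v^+=-0.9753  a^+=-0.7123
step 4: x_pred=-1.5365  r=2.9165  x^+=-0.3991  v^+=-0.5422  a^+=-0.3244

v_post = -0.5422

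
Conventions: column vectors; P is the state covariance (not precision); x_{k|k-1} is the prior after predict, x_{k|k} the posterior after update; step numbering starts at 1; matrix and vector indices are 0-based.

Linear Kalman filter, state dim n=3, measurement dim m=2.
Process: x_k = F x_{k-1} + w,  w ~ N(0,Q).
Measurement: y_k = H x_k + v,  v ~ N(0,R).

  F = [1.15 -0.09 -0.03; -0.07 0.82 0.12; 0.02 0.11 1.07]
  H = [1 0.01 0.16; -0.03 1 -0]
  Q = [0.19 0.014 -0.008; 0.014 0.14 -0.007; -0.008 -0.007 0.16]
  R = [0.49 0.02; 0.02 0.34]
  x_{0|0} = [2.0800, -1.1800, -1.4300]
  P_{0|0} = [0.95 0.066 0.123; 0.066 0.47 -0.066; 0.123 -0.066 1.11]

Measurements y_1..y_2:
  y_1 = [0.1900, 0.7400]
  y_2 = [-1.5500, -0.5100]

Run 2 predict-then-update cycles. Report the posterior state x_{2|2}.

step 1: x^-=[2.5411, -1.2848, -1.6183]  P^-=[1.4287 -0.0189 0.1396; -0.0189 0.4540 0.1095; 0.1396 0.1095 1.4269]  S=[1.9999 -0.0204; -0.0204 0.7965]  K=[0.7248 -0.0590; 0.0074 0.5710; 0.1859 0.1369]  nu=[-2.0793, 2.1010]  x^+=[0.9099, -0.1005, -1.7172]  P^+=[0.3734 0.0056 -0.1216; 0.0056 0.1944 0.0466; -0.1216 0.0466 1.3439]
step 2: x^-=[1.1070, -0.3522, -1.8303]  P^-=[0.6941 -0.0486 -0.1980; -0.0486 0.3025 0.2330; -0.1980 0.2330 1.7069]  S=[1.1642 -0.0081; -0.0081 0.6460]  K=[0.5678 -0.1003; -0.0038 0.4704; 0.0691 0.3707]  nu=[-2.3606, -0.1246]  x^+=[-0.2210, -0.4018, -2.0395]  P^+=[0.3113 -0.0134 -0.2180; -0.0134 0.1595 0.1209; -0.2180 0.1209 1.6130]

x_post = [-0.2210, -0.4018, -2.0395]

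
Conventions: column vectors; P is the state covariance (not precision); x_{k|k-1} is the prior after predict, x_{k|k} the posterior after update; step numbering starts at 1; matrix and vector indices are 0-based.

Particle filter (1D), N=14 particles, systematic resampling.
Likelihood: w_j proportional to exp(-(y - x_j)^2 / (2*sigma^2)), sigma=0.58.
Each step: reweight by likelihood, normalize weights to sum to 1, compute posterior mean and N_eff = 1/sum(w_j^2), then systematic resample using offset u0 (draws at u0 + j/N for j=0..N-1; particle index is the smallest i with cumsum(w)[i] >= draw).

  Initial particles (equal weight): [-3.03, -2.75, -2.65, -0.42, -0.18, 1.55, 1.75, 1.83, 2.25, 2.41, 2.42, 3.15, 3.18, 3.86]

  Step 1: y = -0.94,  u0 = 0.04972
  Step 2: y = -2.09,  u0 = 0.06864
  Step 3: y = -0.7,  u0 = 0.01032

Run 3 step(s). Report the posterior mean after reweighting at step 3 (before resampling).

step 1: w=[0.0014, 0.0069, 0.0116, 0.6000, 0.3800, 0.0001, 0.0000, 0.0000, 0.0000, 0.0000, 0.0000, 0.0000, 0.0000, 0.0000]  mean=-0.3740  Neff=1.9818  idx=[3, 3, 3, 3, 3, 3, 3, 3, 4, 4, 4, 4, 4, 4]
step 2: w=[0.1034, 0.1034, 0.1034, 0.1034, 0.1034, 0.1034, 0.1034, 0.1034, 0.0288, 0.0288, 0.0288, 0.0288, 0.0288, 0.0288]  mean=-0.3785  Neff=11.0517  idx=[0, 1, 2, 2, 3, 4, 4, 5, 6, 6, 7, 8, 11, 13]
step 3: w=[0.0754, 0.0754, 0.0754, 0.0754, 0.0754, 0.0754, 0.0754, 0.0754, 0.0754, 0.0754, 0.0754, 0.0567, 0.0567, 0.0567]  mean=-0.3792  Neff=13.8398  idx=[0, 1, 2, 2, 3, 4, 5, 6, 7, 8, 9, 10, 11, 12]

post_mean = -0.3792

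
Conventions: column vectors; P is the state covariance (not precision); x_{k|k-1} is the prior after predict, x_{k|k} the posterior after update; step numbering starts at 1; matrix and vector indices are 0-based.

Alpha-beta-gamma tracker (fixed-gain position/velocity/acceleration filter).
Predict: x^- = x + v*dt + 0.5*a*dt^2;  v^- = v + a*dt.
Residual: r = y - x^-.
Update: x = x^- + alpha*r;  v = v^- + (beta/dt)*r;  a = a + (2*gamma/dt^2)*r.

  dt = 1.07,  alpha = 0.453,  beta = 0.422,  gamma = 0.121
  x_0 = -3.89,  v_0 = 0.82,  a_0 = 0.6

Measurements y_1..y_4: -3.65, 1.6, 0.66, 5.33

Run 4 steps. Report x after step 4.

x_post = 5.4590

step 1: x_pred=-2.6691  r=-0.9809  x^+=-3.1135  v^+=1.0752  a^+=0.3927
step 2: x_pred=-1.7383  r=3.3383  x^+=-0.2260  v^+=2.8119  a^+=1.0983
step 3: x_pred=3.4114  r=-2.7514  x^+=2.1650  v^+=2.9019  a^+=0.5167
step 4: x_pred=5.5659  r=-0.2359  x^+=5.4590  v^+=3.3618  a^+=0.4669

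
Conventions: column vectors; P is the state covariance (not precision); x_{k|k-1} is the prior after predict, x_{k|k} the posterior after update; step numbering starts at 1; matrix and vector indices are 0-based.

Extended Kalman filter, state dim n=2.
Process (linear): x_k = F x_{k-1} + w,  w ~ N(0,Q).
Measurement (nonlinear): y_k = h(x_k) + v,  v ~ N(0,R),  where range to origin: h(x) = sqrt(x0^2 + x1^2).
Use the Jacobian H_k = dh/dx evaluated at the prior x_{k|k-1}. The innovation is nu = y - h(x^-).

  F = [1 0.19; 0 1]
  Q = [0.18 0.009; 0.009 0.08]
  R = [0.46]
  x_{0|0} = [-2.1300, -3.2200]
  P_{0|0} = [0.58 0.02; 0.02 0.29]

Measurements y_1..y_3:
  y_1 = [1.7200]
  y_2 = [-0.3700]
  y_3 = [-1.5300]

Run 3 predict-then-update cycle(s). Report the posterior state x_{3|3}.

x_post = [0.1057, -0.3567]

step 1: x^-=[-2.7418, -3.2200]  P^-=[0.7781 0.0841; 0.0841 0.3700]  H_jac=[-0.6483 -0.7614]  S=[1.0845]  K=[-0.5241; -0.3100]  nu=[-2.5092]  x^+=[-1.4266, -2.4421]  P^+=[0.4801 -0.0921; -0.0921 0.2658]
step 2: x^-=[-1.8906, -2.4421]  P^-=[0.6347 -0.0326; -0.0326 0.3458]  H_jac=[-0.6122 -0.7907]  S=[0.8824]  K=[-0.4111; -0.2872]  nu=[-3.4584]  x^+=[-0.4690, -1.4489]  P^+=[0.4856 -0.1368; -0.1368 0.2730]
step 3: x^-=[-0.7443, -1.4489]  P^-=[0.6235 -0.0759; -0.0759 0.3530]  H_jac=[-0.4569 -0.8895]  S=[0.8077]  K=[-0.2691; -0.3458]  nu=[-3.1589]  x^+=[0.1057, -0.3567]  P^+=[0.5650 -0.1511; -0.1511 0.2564]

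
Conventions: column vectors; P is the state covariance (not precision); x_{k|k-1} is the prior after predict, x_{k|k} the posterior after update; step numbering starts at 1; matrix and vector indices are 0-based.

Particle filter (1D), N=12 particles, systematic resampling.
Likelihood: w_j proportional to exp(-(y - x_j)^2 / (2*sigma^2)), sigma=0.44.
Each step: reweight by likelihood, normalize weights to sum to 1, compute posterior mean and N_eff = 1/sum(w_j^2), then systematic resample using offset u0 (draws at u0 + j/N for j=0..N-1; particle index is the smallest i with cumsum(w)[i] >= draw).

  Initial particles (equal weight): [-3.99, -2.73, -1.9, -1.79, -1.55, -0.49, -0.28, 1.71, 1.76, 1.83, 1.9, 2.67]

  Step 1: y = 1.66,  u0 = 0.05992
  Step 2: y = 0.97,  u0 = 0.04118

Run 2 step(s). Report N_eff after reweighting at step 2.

step 1: w=[0.0000, 0.0000, 0.0000, 0.0000, 0.0000, 0.0000, 0.0000, 0.2594, 0.2545, 0.2423, 0.2250, 0.0187]  mean=1.8125  Neff=4.1362  idx=[7, 7, 7, 8, 8, 8, 9, 9, 9, 10, 10, 10]
step 2: w=[0.1161, 0.1161, 0.1161, 0.0953, 0.0953, 0.0953, 0.0707, 0.0707, 0.0707, 0.0512, 0.0512, 0.0512]  mean=1.7789  Neff=11.0413  idx=[0, 1, 1, 2, 3, 4, 5, 5, 7, 8, 9, 11]

N_eff = 11.0413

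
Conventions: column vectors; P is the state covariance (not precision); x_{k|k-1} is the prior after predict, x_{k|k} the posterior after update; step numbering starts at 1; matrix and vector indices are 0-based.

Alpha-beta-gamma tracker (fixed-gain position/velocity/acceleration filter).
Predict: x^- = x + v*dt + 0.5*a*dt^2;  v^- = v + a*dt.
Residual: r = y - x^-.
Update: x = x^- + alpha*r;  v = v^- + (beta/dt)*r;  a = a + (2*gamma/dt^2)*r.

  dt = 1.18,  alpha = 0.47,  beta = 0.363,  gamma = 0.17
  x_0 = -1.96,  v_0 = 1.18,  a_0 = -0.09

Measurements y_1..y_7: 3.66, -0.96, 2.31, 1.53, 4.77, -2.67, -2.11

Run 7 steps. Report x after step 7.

step 1: x_pred=-0.6303  r=4.2903  x^+=1.3862  v^+=2.3936  a^+=0.9576
step 2: x_pred=4.8773  r=-5.8373  x^+=2.1338  v^+=1.7279  a^+=-0.4678
step 3: x_pred=3.8470  r=-1.5370  x^+=3.1246  v^+=0.7031  a^+=-0.8431
step 4: x_pred=3.3673  r=-1.8373  x^+=2.5038  v^+=-0.8569  a^+=-1.2917
step 5: x_pred=0.5933  r=4.1767  x^+=2.5563  v^+=-1.0963  a^+=-0.2718
step 6: x_pred=1.0735  r=-3.7435  x^+=-0.6860  v^+=-2.5686  a^+=-1.1859
step 7: x_pred=-4.5426  r=2.4326  x^+=-3.3993  v^+=-3.2197  a^+=-0.5919

x_post = -3.3993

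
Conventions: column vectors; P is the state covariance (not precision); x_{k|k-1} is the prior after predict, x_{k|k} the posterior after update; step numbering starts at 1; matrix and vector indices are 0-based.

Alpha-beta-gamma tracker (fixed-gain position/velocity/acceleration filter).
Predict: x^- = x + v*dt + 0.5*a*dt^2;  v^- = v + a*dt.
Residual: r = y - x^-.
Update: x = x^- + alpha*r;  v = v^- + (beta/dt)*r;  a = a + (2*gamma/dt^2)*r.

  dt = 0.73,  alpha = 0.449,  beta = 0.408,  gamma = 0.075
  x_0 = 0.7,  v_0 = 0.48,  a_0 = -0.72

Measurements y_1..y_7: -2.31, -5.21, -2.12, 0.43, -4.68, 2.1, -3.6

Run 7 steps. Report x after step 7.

step 1: x_pred=0.8586  r=-3.1686  x^+=-0.5641  v^+=-1.8165  a^+=-1.6119
step 2: x_pred=-2.3197  r=-2.8903  x^+=-3.6174  v^+=-4.6086  a^+=-2.4254
step 3: x_pred=-7.6280  r=5.5080  x^+=-5.1549  v^+=-3.3008  a^+=-0.8751
step 4: x_pred=-7.7976  r=8.2276  x^+=-4.1034  v^+=0.6589  a^+=1.4408
step 5: x_pred=-3.2385  r=-1.4415  x^+=-3.8857  v^+=0.9050  a^+=1.0351
step 6: x_pred=-2.9493  r=5.0493  x^+=-0.6821  v^+=4.4827  a^+=2.4563
step 7: x_pred=3.2447  r=-6.8447  x^+=0.1714  v^+=2.4503  a^+=0.5297

x_post = 0.1714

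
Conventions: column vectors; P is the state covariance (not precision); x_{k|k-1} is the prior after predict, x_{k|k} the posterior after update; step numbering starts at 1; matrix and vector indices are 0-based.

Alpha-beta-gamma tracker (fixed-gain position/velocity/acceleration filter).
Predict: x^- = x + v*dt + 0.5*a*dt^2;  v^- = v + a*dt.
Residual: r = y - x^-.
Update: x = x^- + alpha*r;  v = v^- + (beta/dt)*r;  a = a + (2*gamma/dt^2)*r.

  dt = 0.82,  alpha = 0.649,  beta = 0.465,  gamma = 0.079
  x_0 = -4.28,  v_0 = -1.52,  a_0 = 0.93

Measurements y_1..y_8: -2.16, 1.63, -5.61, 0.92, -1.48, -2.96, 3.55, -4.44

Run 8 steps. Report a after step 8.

a_post = -0.9974

step 1: x_pred=-5.2137  r=3.0537  x^+=-3.2319  v^+=0.9743  a^+=1.6476
step 2: x_pred=-1.8790  r=3.5090  x^+=0.3983  v^+=4.3152  a^+=2.4721
step 3: x_pred=4.7679  r=-10.3779  x^+=-1.9674  v^+=0.4573  a^+=0.0335
step 4: x_pred=-1.5811  r=2.5011  x^+=0.0421  v^+=1.9031  a^+=0.6212
step 5: x_pred=1.8115  r=-3.2915  x^+=-0.3247  v^+=0.5460  a^+=-0.1522
step 6: x_pred=0.0718  r=-3.0318  x^+=-1.8958  v^+=-1.2981  a^+=-0.8646
step 7: x_pred=-3.2510  r=6.8010  x^+=1.1629  v^+=1.8495  a^+=0.7335
step 8: x_pred=2.9261  r=-7.3661  x^+=-1.8545  v^+=-1.7261  a^+=-0.9974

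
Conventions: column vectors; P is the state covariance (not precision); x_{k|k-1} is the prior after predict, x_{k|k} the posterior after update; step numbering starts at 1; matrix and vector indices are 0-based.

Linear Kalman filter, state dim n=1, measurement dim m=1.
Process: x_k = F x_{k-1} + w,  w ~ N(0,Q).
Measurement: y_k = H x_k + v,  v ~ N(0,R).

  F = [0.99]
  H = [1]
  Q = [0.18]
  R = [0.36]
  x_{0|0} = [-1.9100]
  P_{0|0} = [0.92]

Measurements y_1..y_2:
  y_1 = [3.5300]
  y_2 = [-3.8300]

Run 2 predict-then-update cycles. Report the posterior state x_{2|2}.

x_post = [-1.1528]

step 1: x^-=[-1.8909]  P^-=[1.0817]  S=[1.4417]  K=[0.7503]  nu=[5.4209]  x^+=[2.1764]  P^+=[0.2701]
step 2: x^-=[2.1546]  P^-=[0.4447]  S=[0.8047]  K=[0.5526]  nu=[-5.9846]  x^+=[-1.1528]  P^+=[0.1990]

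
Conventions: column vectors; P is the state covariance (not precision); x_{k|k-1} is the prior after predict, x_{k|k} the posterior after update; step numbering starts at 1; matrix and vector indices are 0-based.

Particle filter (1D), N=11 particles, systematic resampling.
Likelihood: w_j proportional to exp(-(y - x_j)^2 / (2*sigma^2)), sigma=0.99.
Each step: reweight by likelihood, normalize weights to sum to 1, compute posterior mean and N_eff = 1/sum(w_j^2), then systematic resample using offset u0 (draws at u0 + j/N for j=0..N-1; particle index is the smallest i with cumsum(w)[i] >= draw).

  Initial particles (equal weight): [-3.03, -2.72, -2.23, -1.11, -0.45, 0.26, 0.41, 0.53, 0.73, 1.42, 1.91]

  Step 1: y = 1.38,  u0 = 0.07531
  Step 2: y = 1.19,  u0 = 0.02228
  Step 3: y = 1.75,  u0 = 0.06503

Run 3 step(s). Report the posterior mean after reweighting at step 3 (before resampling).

step 1: w=[0.0000, 0.0000, 0.0003, 0.0089, 0.0383, 0.1114, 0.1307, 0.1461, 0.1703, 0.2110, 0.1830]  mean=0.9056  Neff=6.2738  idx=[5, 6, 6, 7, 8, 8, 9, 9, 9, 10, 10]
step 2: w=[0.0702, 0.0800, 0.0800, 0.0874, 0.0980, 0.0980, 0.1063, 0.1063, 0.1063, 0.0838, 0.0838]  mean=1.0460  Neff=10.8115  idx=[0, 1, 2, 3, 4, 5, 6, 7, 8, 9, 10]
step 3: w=[0.0425, 0.0528, 0.0528, 0.0618, 0.0776, 0.0776, 0.1248, 0.1248, 0.1248, 0.1302, 0.1302]  mean=1.2296  Neff=9.6243  idx=[1, 3, 4, 5, 6, 7, 7, 8, 9, 10, 10]

post_mean = 1.2296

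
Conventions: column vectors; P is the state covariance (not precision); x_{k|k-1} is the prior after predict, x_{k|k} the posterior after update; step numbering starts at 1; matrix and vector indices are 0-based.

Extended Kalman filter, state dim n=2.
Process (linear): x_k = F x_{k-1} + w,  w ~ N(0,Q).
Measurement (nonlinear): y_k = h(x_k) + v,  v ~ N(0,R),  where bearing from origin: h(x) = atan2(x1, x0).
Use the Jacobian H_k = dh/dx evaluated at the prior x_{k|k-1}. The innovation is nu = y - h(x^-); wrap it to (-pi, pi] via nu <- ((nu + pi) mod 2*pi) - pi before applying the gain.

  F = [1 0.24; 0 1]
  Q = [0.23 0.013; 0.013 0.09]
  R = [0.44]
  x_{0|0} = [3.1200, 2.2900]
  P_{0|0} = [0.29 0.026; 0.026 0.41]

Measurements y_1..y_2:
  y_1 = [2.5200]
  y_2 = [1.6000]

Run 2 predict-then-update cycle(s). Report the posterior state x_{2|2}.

x_post = [4.0155, 2.7913]

step 1: x^-=[3.6696, 2.2900]  P^-=[0.5561 0.1374; 0.1374 0.5000]  H_jac=[-0.1224 0.1961]  S=[0.4610]  K=[-0.0892; 0.1763]  nu=[1.9621]  x^+=[3.4946, 2.6358]  P^+=[0.5524 0.1446; 0.1446 0.4857]
step 2: x^-=[4.1272, 2.6358]  P^-=[0.8798 0.2742; 0.2742 0.5757]  H_jac=[-0.1099 0.1721]  S=[0.4573]  K=[-0.1083; 0.1507]  nu=[1.0316]  x^+=[4.0155, 2.7913]  P^+=[0.8745 0.2817; 0.2817 0.5653]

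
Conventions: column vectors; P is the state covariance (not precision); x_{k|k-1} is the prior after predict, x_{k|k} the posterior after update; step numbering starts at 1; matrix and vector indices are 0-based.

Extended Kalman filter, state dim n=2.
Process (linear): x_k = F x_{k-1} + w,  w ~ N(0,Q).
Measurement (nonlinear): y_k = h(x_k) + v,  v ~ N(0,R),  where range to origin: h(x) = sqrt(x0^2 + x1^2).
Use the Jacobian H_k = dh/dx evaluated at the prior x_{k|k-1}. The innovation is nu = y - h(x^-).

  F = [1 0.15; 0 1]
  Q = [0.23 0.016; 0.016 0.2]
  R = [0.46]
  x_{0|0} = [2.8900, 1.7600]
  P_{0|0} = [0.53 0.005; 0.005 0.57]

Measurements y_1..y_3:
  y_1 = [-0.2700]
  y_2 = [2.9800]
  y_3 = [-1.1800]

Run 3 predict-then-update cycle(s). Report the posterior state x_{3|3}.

step 1: x^-=[3.1540, 1.7600]  P^-=[0.7743 0.1065; 0.1065 0.7700]  H_jac=[0.8732 0.4873]  S=[1.3239]  K=[0.5499; 0.3537]  nu=[-3.8818]  x^+=[1.0193, 0.3872]  P^+=[0.3739 -0.1510; -0.1510 0.6044]
step 2: x^-=[1.0773, 0.3872]  P^-=[0.5722 -0.0443; -0.0443 0.8044]  H_jac=[0.9411 0.3382]  S=[1.0306]  K=[0.5080; 0.2235]  nu=[1.8352]  x^+=[2.0096, 0.7974]  P^+=[0.3063 -0.1613; -0.1613 0.7529]
step 3: x^-=[2.1292, 0.7974]  P^-=[0.5048 -0.0324; -0.0324 0.9529]  H_jac=[0.9365 0.3507]  S=[0.9987]  K=[0.4620; 0.3043]  nu=[-3.4536]  x^+=[0.5336, -0.2534]  P^+=[0.2917 -0.1728; -0.1728 0.8605]

x_post = [0.5336, -0.2534]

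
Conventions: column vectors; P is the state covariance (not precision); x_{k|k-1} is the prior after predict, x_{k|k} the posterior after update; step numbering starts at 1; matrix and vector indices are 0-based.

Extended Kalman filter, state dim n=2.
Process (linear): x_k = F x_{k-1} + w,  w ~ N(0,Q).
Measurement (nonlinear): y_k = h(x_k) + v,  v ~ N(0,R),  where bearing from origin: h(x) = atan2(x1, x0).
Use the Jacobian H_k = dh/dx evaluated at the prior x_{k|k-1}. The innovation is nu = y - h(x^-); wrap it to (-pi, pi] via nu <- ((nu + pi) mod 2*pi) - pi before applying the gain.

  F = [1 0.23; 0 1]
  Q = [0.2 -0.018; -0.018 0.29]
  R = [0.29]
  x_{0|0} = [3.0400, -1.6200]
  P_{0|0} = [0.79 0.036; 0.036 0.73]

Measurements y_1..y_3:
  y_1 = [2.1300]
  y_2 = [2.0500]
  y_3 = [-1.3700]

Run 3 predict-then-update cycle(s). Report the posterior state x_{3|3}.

x_post = [4.9285, 0.7667]

step 1: x^-=[2.6674, -1.6200]  P^-=[1.0452 0.1859; 0.1859 1.0200]  H_jac=[0.1663 0.2739]  S=[0.4124]  K=[0.5451; 0.7524]  nu=[2.6758]  x^+=[4.1259, 0.3934]  P^+=[0.9227 0.0168; 0.0168 0.7865]
step 2: x^-=[4.2163, 0.3934]  P^-=[1.1720 0.1797; 0.1797 1.0765]  H_jac=[-0.0219 0.2351]  S=[0.3482]  K=[0.0475; 0.7156]  nu=[1.9570]  x^+=[4.3093, 1.7937]  P^+=[1.1712 0.1678; 0.1678 0.8982]
step 3: x^-=[4.7218, 1.7937]  P^-=[1.4959 0.3564; 0.3564 1.1882]  H_jac=[-0.0703 0.1851]  S=[0.3288]  K=[-0.1192; 0.5926]  nu=[-1.7330]  x^+=[4.9285, 0.7667]  P^+=[1.4913 0.3797; 0.3797 1.0728]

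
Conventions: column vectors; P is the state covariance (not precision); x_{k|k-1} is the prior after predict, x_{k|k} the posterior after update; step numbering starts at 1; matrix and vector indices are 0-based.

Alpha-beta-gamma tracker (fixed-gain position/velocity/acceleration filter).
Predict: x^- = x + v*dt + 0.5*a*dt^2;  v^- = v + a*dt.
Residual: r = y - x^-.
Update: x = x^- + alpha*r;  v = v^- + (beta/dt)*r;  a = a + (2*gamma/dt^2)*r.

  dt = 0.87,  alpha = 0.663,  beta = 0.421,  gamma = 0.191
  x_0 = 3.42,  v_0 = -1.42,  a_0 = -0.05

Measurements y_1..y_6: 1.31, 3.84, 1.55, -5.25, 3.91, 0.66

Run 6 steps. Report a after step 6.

a_post = 1.8061

step 1: x_pred=2.1657  r=-0.8557  x^+=1.5984  v^+=-1.8776  a^+=-0.4819
step 2: x_pred=-0.2175  r=4.0575  x^+=2.4726  v^+=-0.3333  a^+=1.5659
step 3: x_pred=2.7753  r=-1.2253  x^+=1.9629  v^+=0.4361  a^+=0.9475
step 4: x_pred=2.7009  r=-7.9509  x^+=-2.5705  v^+=-2.5870  a^+=-3.0652
step 5: x_pred=-5.9813  r=9.8913  x^+=0.5766  v^+=-0.4673  a^+=1.9268
step 6: x_pred=0.8993  r=-0.2393  x^+=0.7406  v^+=1.0933  a^+=1.8061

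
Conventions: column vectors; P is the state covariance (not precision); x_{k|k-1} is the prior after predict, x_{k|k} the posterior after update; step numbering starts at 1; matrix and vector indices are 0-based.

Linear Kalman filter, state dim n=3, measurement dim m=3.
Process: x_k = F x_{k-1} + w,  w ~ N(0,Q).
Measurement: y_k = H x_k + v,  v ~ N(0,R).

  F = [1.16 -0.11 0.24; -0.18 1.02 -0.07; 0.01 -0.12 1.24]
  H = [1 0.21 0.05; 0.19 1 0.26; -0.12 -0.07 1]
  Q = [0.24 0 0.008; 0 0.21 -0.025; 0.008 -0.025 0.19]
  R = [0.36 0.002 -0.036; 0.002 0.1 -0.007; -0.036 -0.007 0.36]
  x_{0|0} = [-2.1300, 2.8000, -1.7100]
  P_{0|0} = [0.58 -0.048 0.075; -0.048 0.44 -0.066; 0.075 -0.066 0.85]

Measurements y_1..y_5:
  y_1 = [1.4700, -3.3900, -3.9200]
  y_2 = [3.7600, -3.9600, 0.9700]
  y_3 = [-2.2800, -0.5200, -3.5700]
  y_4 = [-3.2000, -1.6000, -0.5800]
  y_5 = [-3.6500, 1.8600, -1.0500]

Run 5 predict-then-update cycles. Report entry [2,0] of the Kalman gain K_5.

K[2,0] = 0.1138

step 1: x^-=[-3.1892, 3.3591, -2.4777]  P^-=[1.1322 -0.2685 0.3992; -0.2685 0.7197 -0.2560; 0.3992 -0.2560 1.5250]  S=[1.4496 0.1897 0.2633; 0.1897 0.7679 0.1611; 0.2633 0.1611 1.8403]  K=[0.7634 -0.1346 0.0559; -0.1668 0.8674 -0.2011; 0.1374 0.0830 0.7854]  nu=[4.0777, -5.4990, -1.5899]  x^+=[0.5753, -1.7713, -3.6224]  P^+=[0.2867 -0.0727 0.0229; -0.0727 0.1206 -0.0727; 0.0229 -0.0727 0.2749]
step 2: x^-=[-0.0072, -1.6567, -4.2735]  P^-=[0.6782 -0.1867 0.1499; -0.1867 0.3837 -0.1642; 0.1499 -0.1642 0.6368]  S=[0.9898 0.0488 0.0417; 0.0488 0.4097 0.0037; 0.0417 0.0037 0.9923]  K=[0.6570 -0.1248 0.0551; -0.1462 0.7647 -0.1667; 0.1196 0.0529 0.6300]  nu=[4.3288, -1.1908, 5.1267]  x^+=[3.2677, -4.0546, -0.5890]  P^+=[0.2466 -0.0642 0.0222; -0.0642 0.1052 -0.0604; 0.0222 -0.0604 0.2205]
step 3: x^-=[4.0952, -4.6827, -0.2111]  P^-=[0.6178 -0.1622 0.1288; -0.1622 0.3613 -0.1414; 0.1288 -0.1414 0.5493]  S=[0.9368 0.0536 0.0263; 0.0536 0.3983 -0.0003; 0.0263 -0.0003 0.9062]  K=[0.6349 -0.1140 0.0544; -0.1385 0.7560 -0.1582; 0.1155 0.0499 0.5968]  nu=[-5.3812, 3.4395, -3.1952]  x^+=[0.1128, -0.8314, -2.5677]  P^+=[0.2382 -0.0614 0.0218; -0.0614 0.1030 -0.0574; 0.0218 -0.0574 0.2089]
step 4: x^-=[-0.3940, -0.6886, -3.0831]  P^-=[0.6046 -0.1559 0.1238; -0.1559 0.3572 -0.1361; 0.1238 -0.1361 0.5305]  S=[0.9258 0.0558 0.0225; 0.0558 0.3971 -0.0010; 0.0225 -0.0010 0.8877]  K=[0.6298 -0.1106 0.0539; -0.1364 0.7546 -0.1561; 0.1142 0.0493 0.5888]  nu=[-2.5073, -0.0349, 2.4076]  x^+=[-1.8394, -0.7487, -1.9536]  P^+=[0.2362 -0.0607 0.0216; -0.0607 0.1025 -0.0567; 0.0216 -0.0567 0.2061]
step 5: x^-=[-2.5202, -0.2959, -2.3511]  P^-=[0.6015 -0.1543 0.1225; -0.1543 0.3563 -0.1348; 0.1225 -0.1348 0.5260]  S=[0.9231 0.0564 0.0215; 0.0564 0.3969 -0.0012; 0.0215 -0.0012 0.8833]  K=[0.6286 -0.1097 0.0537; -0.1359 0.7543 -0.1555; 0.1138 0.0492 0.5868]  nu=[-0.9502, 3.2460, 0.9779]  x^+=[-3.4210, 2.1294, -1.7256]  P^+=[0.2358 -0.0605 0.0215; -0.0605 0.1024 -0.0565; 0.0215 -0.0565 0.2055]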